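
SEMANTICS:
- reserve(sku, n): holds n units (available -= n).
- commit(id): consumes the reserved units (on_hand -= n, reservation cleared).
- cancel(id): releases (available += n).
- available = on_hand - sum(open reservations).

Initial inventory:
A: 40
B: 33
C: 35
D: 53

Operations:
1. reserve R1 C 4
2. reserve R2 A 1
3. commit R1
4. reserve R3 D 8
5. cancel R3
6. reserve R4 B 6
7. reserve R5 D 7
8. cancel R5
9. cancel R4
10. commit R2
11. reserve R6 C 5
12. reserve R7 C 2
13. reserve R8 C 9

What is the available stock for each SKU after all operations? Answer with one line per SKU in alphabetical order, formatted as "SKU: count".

Answer: A: 39
B: 33
C: 15
D: 53

Derivation:
Step 1: reserve R1 C 4 -> on_hand[A=40 B=33 C=35 D=53] avail[A=40 B=33 C=31 D=53] open={R1}
Step 2: reserve R2 A 1 -> on_hand[A=40 B=33 C=35 D=53] avail[A=39 B=33 C=31 D=53] open={R1,R2}
Step 3: commit R1 -> on_hand[A=40 B=33 C=31 D=53] avail[A=39 B=33 C=31 D=53] open={R2}
Step 4: reserve R3 D 8 -> on_hand[A=40 B=33 C=31 D=53] avail[A=39 B=33 C=31 D=45] open={R2,R3}
Step 5: cancel R3 -> on_hand[A=40 B=33 C=31 D=53] avail[A=39 B=33 C=31 D=53] open={R2}
Step 6: reserve R4 B 6 -> on_hand[A=40 B=33 C=31 D=53] avail[A=39 B=27 C=31 D=53] open={R2,R4}
Step 7: reserve R5 D 7 -> on_hand[A=40 B=33 C=31 D=53] avail[A=39 B=27 C=31 D=46] open={R2,R4,R5}
Step 8: cancel R5 -> on_hand[A=40 B=33 C=31 D=53] avail[A=39 B=27 C=31 D=53] open={R2,R4}
Step 9: cancel R4 -> on_hand[A=40 B=33 C=31 D=53] avail[A=39 B=33 C=31 D=53] open={R2}
Step 10: commit R2 -> on_hand[A=39 B=33 C=31 D=53] avail[A=39 B=33 C=31 D=53] open={}
Step 11: reserve R6 C 5 -> on_hand[A=39 B=33 C=31 D=53] avail[A=39 B=33 C=26 D=53] open={R6}
Step 12: reserve R7 C 2 -> on_hand[A=39 B=33 C=31 D=53] avail[A=39 B=33 C=24 D=53] open={R6,R7}
Step 13: reserve R8 C 9 -> on_hand[A=39 B=33 C=31 D=53] avail[A=39 B=33 C=15 D=53] open={R6,R7,R8}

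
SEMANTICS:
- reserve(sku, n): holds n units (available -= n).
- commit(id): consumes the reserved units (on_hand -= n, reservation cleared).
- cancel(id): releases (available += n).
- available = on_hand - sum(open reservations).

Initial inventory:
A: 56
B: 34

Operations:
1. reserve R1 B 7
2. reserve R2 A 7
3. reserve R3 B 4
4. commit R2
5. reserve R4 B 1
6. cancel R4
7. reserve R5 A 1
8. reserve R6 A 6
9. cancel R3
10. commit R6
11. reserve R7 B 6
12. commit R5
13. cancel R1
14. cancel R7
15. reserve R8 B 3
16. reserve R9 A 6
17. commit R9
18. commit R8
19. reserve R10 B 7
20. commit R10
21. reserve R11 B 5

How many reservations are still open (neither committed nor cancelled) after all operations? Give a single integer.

Answer: 1

Derivation:
Step 1: reserve R1 B 7 -> on_hand[A=56 B=34] avail[A=56 B=27] open={R1}
Step 2: reserve R2 A 7 -> on_hand[A=56 B=34] avail[A=49 B=27] open={R1,R2}
Step 3: reserve R3 B 4 -> on_hand[A=56 B=34] avail[A=49 B=23] open={R1,R2,R3}
Step 4: commit R2 -> on_hand[A=49 B=34] avail[A=49 B=23] open={R1,R3}
Step 5: reserve R4 B 1 -> on_hand[A=49 B=34] avail[A=49 B=22] open={R1,R3,R4}
Step 6: cancel R4 -> on_hand[A=49 B=34] avail[A=49 B=23] open={R1,R3}
Step 7: reserve R5 A 1 -> on_hand[A=49 B=34] avail[A=48 B=23] open={R1,R3,R5}
Step 8: reserve R6 A 6 -> on_hand[A=49 B=34] avail[A=42 B=23] open={R1,R3,R5,R6}
Step 9: cancel R3 -> on_hand[A=49 B=34] avail[A=42 B=27] open={R1,R5,R6}
Step 10: commit R6 -> on_hand[A=43 B=34] avail[A=42 B=27] open={R1,R5}
Step 11: reserve R7 B 6 -> on_hand[A=43 B=34] avail[A=42 B=21] open={R1,R5,R7}
Step 12: commit R5 -> on_hand[A=42 B=34] avail[A=42 B=21] open={R1,R7}
Step 13: cancel R1 -> on_hand[A=42 B=34] avail[A=42 B=28] open={R7}
Step 14: cancel R7 -> on_hand[A=42 B=34] avail[A=42 B=34] open={}
Step 15: reserve R8 B 3 -> on_hand[A=42 B=34] avail[A=42 B=31] open={R8}
Step 16: reserve R9 A 6 -> on_hand[A=42 B=34] avail[A=36 B=31] open={R8,R9}
Step 17: commit R9 -> on_hand[A=36 B=34] avail[A=36 B=31] open={R8}
Step 18: commit R8 -> on_hand[A=36 B=31] avail[A=36 B=31] open={}
Step 19: reserve R10 B 7 -> on_hand[A=36 B=31] avail[A=36 B=24] open={R10}
Step 20: commit R10 -> on_hand[A=36 B=24] avail[A=36 B=24] open={}
Step 21: reserve R11 B 5 -> on_hand[A=36 B=24] avail[A=36 B=19] open={R11}
Open reservations: ['R11'] -> 1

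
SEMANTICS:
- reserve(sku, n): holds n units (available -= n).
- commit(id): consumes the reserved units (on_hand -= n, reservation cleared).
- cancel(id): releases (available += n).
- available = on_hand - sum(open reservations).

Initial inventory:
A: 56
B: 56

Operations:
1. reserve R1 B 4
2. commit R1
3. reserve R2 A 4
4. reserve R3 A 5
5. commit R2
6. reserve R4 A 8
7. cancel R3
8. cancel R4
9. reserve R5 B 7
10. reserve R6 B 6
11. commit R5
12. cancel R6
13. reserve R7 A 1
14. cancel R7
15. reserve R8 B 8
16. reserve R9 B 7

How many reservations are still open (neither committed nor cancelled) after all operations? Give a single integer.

Step 1: reserve R1 B 4 -> on_hand[A=56 B=56] avail[A=56 B=52] open={R1}
Step 2: commit R1 -> on_hand[A=56 B=52] avail[A=56 B=52] open={}
Step 3: reserve R2 A 4 -> on_hand[A=56 B=52] avail[A=52 B=52] open={R2}
Step 4: reserve R3 A 5 -> on_hand[A=56 B=52] avail[A=47 B=52] open={R2,R3}
Step 5: commit R2 -> on_hand[A=52 B=52] avail[A=47 B=52] open={R3}
Step 6: reserve R4 A 8 -> on_hand[A=52 B=52] avail[A=39 B=52] open={R3,R4}
Step 7: cancel R3 -> on_hand[A=52 B=52] avail[A=44 B=52] open={R4}
Step 8: cancel R4 -> on_hand[A=52 B=52] avail[A=52 B=52] open={}
Step 9: reserve R5 B 7 -> on_hand[A=52 B=52] avail[A=52 B=45] open={R5}
Step 10: reserve R6 B 6 -> on_hand[A=52 B=52] avail[A=52 B=39] open={R5,R6}
Step 11: commit R5 -> on_hand[A=52 B=45] avail[A=52 B=39] open={R6}
Step 12: cancel R6 -> on_hand[A=52 B=45] avail[A=52 B=45] open={}
Step 13: reserve R7 A 1 -> on_hand[A=52 B=45] avail[A=51 B=45] open={R7}
Step 14: cancel R7 -> on_hand[A=52 B=45] avail[A=52 B=45] open={}
Step 15: reserve R8 B 8 -> on_hand[A=52 B=45] avail[A=52 B=37] open={R8}
Step 16: reserve R9 B 7 -> on_hand[A=52 B=45] avail[A=52 B=30] open={R8,R9}
Open reservations: ['R8', 'R9'] -> 2

Answer: 2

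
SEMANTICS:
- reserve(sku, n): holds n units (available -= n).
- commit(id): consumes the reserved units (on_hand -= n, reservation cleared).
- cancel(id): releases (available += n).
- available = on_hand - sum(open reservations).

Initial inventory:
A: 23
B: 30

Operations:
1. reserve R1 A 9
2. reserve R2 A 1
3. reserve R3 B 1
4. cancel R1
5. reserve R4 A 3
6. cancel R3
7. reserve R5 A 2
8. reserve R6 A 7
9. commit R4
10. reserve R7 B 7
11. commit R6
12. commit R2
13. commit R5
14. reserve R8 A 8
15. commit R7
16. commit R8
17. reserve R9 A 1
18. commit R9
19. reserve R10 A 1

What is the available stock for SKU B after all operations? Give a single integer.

Step 1: reserve R1 A 9 -> on_hand[A=23 B=30] avail[A=14 B=30] open={R1}
Step 2: reserve R2 A 1 -> on_hand[A=23 B=30] avail[A=13 B=30] open={R1,R2}
Step 3: reserve R3 B 1 -> on_hand[A=23 B=30] avail[A=13 B=29] open={R1,R2,R3}
Step 4: cancel R1 -> on_hand[A=23 B=30] avail[A=22 B=29] open={R2,R3}
Step 5: reserve R4 A 3 -> on_hand[A=23 B=30] avail[A=19 B=29] open={R2,R3,R4}
Step 6: cancel R3 -> on_hand[A=23 B=30] avail[A=19 B=30] open={R2,R4}
Step 7: reserve R5 A 2 -> on_hand[A=23 B=30] avail[A=17 B=30] open={R2,R4,R5}
Step 8: reserve R6 A 7 -> on_hand[A=23 B=30] avail[A=10 B=30] open={R2,R4,R5,R6}
Step 9: commit R4 -> on_hand[A=20 B=30] avail[A=10 B=30] open={R2,R5,R6}
Step 10: reserve R7 B 7 -> on_hand[A=20 B=30] avail[A=10 B=23] open={R2,R5,R6,R7}
Step 11: commit R6 -> on_hand[A=13 B=30] avail[A=10 B=23] open={R2,R5,R7}
Step 12: commit R2 -> on_hand[A=12 B=30] avail[A=10 B=23] open={R5,R7}
Step 13: commit R5 -> on_hand[A=10 B=30] avail[A=10 B=23] open={R7}
Step 14: reserve R8 A 8 -> on_hand[A=10 B=30] avail[A=2 B=23] open={R7,R8}
Step 15: commit R7 -> on_hand[A=10 B=23] avail[A=2 B=23] open={R8}
Step 16: commit R8 -> on_hand[A=2 B=23] avail[A=2 B=23] open={}
Step 17: reserve R9 A 1 -> on_hand[A=2 B=23] avail[A=1 B=23] open={R9}
Step 18: commit R9 -> on_hand[A=1 B=23] avail[A=1 B=23] open={}
Step 19: reserve R10 A 1 -> on_hand[A=1 B=23] avail[A=0 B=23] open={R10}
Final available[B] = 23

Answer: 23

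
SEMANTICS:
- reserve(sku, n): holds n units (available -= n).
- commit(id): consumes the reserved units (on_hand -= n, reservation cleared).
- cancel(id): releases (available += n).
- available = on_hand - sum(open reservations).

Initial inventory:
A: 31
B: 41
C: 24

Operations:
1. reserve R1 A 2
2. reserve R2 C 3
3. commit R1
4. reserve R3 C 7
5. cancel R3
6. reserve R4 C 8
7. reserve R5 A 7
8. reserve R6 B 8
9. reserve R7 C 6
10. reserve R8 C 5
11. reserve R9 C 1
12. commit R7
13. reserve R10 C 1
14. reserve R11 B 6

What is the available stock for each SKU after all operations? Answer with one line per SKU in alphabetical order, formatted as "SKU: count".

Step 1: reserve R1 A 2 -> on_hand[A=31 B=41 C=24] avail[A=29 B=41 C=24] open={R1}
Step 2: reserve R2 C 3 -> on_hand[A=31 B=41 C=24] avail[A=29 B=41 C=21] open={R1,R2}
Step 3: commit R1 -> on_hand[A=29 B=41 C=24] avail[A=29 B=41 C=21] open={R2}
Step 4: reserve R3 C 7 -> on_hand[A=29 B=41 C=24] avail[A=29 B=41 C=14] open={R2,R3}
Step 5: cancel R3 -> on_hand[A=29 B=41 C=24] avail[A=29 B=41 C=21] open={R2}
Step 6: reserve R4 C 8 -> on_hand[A=29 B=41 C=24] avail[A=29 B=41 C=13] open={R2,R4}
Step 7: reserve R5 A 7 -> on_hand[A=29 B=41 C=24] avail[A=22 B=41 C=13] open={R2,R4,R5}
Step 8: reserve R6 B 8 -> on_hand[A=29 B=41 C=24] avail[A=22 B=33 C=13] open={R2,R4,R5,R6}
Step 9: reserve R7 C 6 -> on_hand[A=29 B=41 C=24] avail[A=22 B=33 C=7] open={R2,R4,R5,R6,R7}
Step 10: reserve R8 C 5 -> on_hand[A=29 B=41 C=24] avail[A=22 B=33 C=2] open={R2,R4,R5,R6,R7,R8}
Step 11: reserve R9 C 1 -> on_hand[A=29 B=41 C=24] avail[A=22 B=33 C=1] open={R2,R4,R5,R6,R7,R8,R9}
Step 12: commit R7 -> on_hand[A=29 B=41 C=18] avail[A=22 B=33 C=1] open={R2,R4,R5,R6,R8,R9}
Step 13: reserve R10 C 1 -> on_hand[A=29 B=41 C=18] avail[A=22 B=33 C=0] open={R10,R2,R4,R5,R6,R8,R9}
Step 14: reserve R11 B 6 -> on_hand[A=29 B=41 C=18] avail[A=22 B=27 C=0] open={R10,R11,R2,R4,R5,R6,R8,R9}

Answer: A: 22
B: 27
C: 0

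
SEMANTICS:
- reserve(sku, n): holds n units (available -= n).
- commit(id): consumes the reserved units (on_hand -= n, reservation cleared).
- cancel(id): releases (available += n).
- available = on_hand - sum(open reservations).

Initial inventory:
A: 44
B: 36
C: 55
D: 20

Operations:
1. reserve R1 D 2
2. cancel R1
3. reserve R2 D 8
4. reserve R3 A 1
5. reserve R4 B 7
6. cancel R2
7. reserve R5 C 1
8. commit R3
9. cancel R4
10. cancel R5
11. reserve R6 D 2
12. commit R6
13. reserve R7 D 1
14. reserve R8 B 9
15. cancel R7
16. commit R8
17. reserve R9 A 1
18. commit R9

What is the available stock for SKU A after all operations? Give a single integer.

Answer: 42

Derivation:
Step 1: reserve R1 D 2 -> on_hand[A=44 B=36 C=55 D=20] avail[A=44 B=36 C=55 D=18] open={R1}
Step 2: cancel R1 -> on_hand[A=44 B=36 C=55 D=20] avail[A=44 B=36 C=55 D=20] open={}
Step 3: reserve R2 D 8 -> on_hand[A=44 B=36 C=55 D=20] avail[A=44 B=36 C=55 D=12] open={R2}
Step 4: reserve R3 A 1 -> on_hand[A=44 B=36 C=55 D=20] avail[A=43 B=36 C=55 D=12] open={R2,R3}
Step 5: reserve R4 B 7 -> on_hand[A=44 B=36 C=55 D=20] avail[A=43 B=29 C=55 D=12] open={R2,R3,R4}
Step 6: cancel R2 -> on_hand[A=44 B=36 C=55 D=20] avail[A=43 B=29 C=55 D=20] open={R3,R4}
Step 7: reserve R5 C 1 -> on_hand[A=44 B=36 C=55 D=20] avail[A=43 B=29 C=54 D=20] open={R3,R4,R5}
Step 8: commit R3 -> on_hand[A=43 B=36 C=55 D=20] avail[A=43 B=29 C=54 D=20] open={R4,R5}
Step 9: cancel R4 -> on_hand[A=43 B=36 C=55 D=20] avail[A=43 B=36 C=54 D=20] open={R5}
Step 10: cancel R5 -> on_hand[A=43 B=36 C=55 D=20] avail[A=43 B=36 C=55 D=20] open={}
Step 11: reserve R6 D 2 -> on_hand[A=43 B=36 C=55 D=20] avail[A=43 B=36 C=55 D=18] open={R6}
Step 12: commit R6 -> on_hand[A=43 B=36 C=55 D=18] avail[A=43 B=36 C=55 D=18] open={}
Step 13: reserve R7 D 1 -> on_hand[A=43 B=36 C=55 D=18] avail[A=43 B=36 C=55 D=17] open={R7}
Step 14: reserve R8 B 9 -> on_hand[A=43 B=36 C=55 D=18] avail[A=43 B=27 C=55 D=17] open={R7,R8}
Step 15: cancel R7 -> on_hand[A=43 B=36 C=55 D=18] avail[A=43 B=27 C=55 D=18] open={R8}
Step 16: commit R8 -> on_hand[A=43 B=27 C=55 D=18] avail[A=43 B=27 C=55 D=18] open={}
Step 17: reserve R9 A 1 -> on_hand[A=43 B=27 C=55 D=18] avail[A=42 B=27 C=55 D=18] open={R9}
Step 18: commit R9 -> on_hand[A=42 B=27 C=55 D=18] avail[A=42 B=27 C=55 D=18] open={}
Final available[A] = 42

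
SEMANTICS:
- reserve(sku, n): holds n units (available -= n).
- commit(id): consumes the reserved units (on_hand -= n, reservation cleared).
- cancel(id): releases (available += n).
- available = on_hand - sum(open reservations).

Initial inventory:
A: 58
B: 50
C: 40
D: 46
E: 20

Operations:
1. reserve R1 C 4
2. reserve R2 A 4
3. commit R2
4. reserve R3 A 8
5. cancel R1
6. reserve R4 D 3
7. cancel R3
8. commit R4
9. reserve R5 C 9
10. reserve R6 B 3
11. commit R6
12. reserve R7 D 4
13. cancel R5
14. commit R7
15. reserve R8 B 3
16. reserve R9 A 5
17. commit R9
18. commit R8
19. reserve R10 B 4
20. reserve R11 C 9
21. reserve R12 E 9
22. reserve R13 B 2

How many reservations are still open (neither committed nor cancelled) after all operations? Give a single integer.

Answer: 4

Derivation:
Step 1: reserve R1 C 4 -> on_hand[A=58 B=50 C=40 D=46 E=20] avail[A=58 B=50 C=36 D=46 E=20] open={R1}
Step 2: reserve R2 A 4 -> on_hand[A=58 B=50 C=40 D=46 E=20] avail[A=54 B=50 C=36 D=46 E=20] open={R1,R2}
Step 3: commit R2 -> on_hand[A=54 B=50 C=40 D=46 E=20] avail[A=54 B=50 C=36 D=46 E=20] open={R1}
Step 4: reserve R3 A 8 -> on_hand[A=54 B=50 C=40 D=46 E=20] avail[A=46 B=50 C=36 D=46 E=20] open={R1,R3}
Step 5: cancel R1 -> on_hand[A=54 B=50 C=40 D=46 E=20] avail[A=46 B=50 C=40 D=46 E=20] open={R3}
Step 6: reserve R4 D 3 -> on_hand[A=54 B=50 C=40 D=46 E=20] avail[A=46 B=50 C=40 D=43 E=20] open={R3,R4}
Step 7: cancel R3 -> on_hand[A=54 B=50 C=40 D=46 E=20] avail[A=54 B=50 C=40 D=43 E=20] open={R4}
Step 8: commit R4 -> on_hand[A=54 B=50 C=40 D=43 E=20] avail[A=54 B=50 C=40 D=43 E=20] open={}
Step 9: reserve R5 C 9 -> on_hand[A=54 B=50 C=40 D=43 E=20] avail[A=54 B=50 C=31 D=43 E=20] open={R5}
Step 10: reserve R6 B 3 -> on_hand[A=54 B=50 C=40 D=43 E=20] avail[A=54 B=47 C=31 D=43 E=20] open={R5,R6}
Step 11: commit R6 -> on_hand[A=54 B=47 C=40 D=43 E=20] avail[A=54 B=47 C=31 D=43 E=20] open={R5}
Step 12: reserve R7 D 4 -> on_hand[A=54 B=47 C=40 D=43 E=20] avail[A=54 B=47 C=31 D=39 E=20] open={R5,R7}
Step 13: cancel R5 -> on_hand[A=54 B=47 C=40 D=43 E=20] avail[A=54 B=47 C=40 D=39 E=20] open={R7}
Step 14: commit R7 -> on_hand[A=54 B=47 C=40 D=39 E=20] avail[A=54 B=47 C=40 D=39 E=20] open={}
Step 15: reserve R8 B 3 -> on_hand[A=54 B=47 C=40 D=39 E=20] avail[A=54 B=44 C=40 D=39 E=20] open={R8}
Step 16: reserve R9 A 5 -> on_hand[A=54 B=47 C=40 D=39 E=20] avail[A=49 B=44 C=40 D=39 E=20] open={R8,R9}
Step 17: commit R9 -> on_hand[A=49 B=47 C=40 D=39 E=20] avail[A=49 B=44 C=40 D=39 E=20] open={R8}
Step 18: commit R8 -> on_hand[A=49 B=44 C=40 D=39 E=20] avail[A=49 B=44 C=40 D=39 E=20] open={}
Step 19: reserve R10 B 4 -> on_hand[A=49 B=44 C=40 D=39 E=20] avail[A=49 B=40 C=40 D=39 E=20] open={R10}
Step 20: reserve R11 C 9 -> on_hand[A=49 B=44 C=40 D=39 E=20] avail[A=49 B=40 C=31 D=39 E=20] open={R10,R11}
Step 21: reserve R12 E 9 -> on_hand[A=49 B=44 C=40 D=39 E=20] avail[A=49 B=40 C=31 D=39 E=11] open={R10,R11,R12}
Step 22: reserve R13 B 2 -> on_hand[A=49 B=44 C=40 D=39 E=20] avail[A=49 B=38 C=31 D=39 E=11] open={R10,R11,R12,R13}
Open reservations: ['R10', 'R11', 'R12', 'R13'] -> 4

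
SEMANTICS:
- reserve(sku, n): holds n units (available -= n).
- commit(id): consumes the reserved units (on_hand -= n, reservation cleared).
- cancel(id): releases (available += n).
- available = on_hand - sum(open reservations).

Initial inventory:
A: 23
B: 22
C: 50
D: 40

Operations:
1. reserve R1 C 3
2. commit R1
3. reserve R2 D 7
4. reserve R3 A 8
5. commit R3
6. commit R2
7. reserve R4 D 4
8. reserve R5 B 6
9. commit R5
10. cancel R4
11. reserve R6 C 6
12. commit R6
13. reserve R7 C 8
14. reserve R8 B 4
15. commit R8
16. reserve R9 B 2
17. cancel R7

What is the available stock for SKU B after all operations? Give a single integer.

Step 1: reserve R1 C 3 -> on_hand[A=23 B=22 C=50 D=40] avail[A=23 B=22 C=47 D=40] open={R1}
Step 2: commit R1 -> on_hand[A=23 B=22 C=47 D=40] avail[A=23 B=22 C=47 D=40] open={}
Step 3: reserve R2 D 7 -> on_hand[A=23 B=22 C=47 D=40] avail[A=23 B=22 C=47 D=33] open={R2}
Step 4: reserve R3 A 8 -> on_hand[A=23 B=22 C=47 D=40] avail[A=15 B=22 C=47 D=33] open={R2,R3}
Step 5: commit R3 -> on_hand[A=15 B=22 C=47 D=40] avail[A=15 B=22 C=47 D=33] open={R2}
Step 6: commit R2 -> on_hand[A=15 B=22 C=47 D=33] avail[A=15 B=22 C=47 D=33] open={}
Step 7: reserve R4 D 4 -> on_hand[A=15 B=22 C=47 D=33] avail[A=15 B=22 C=47 D=29] open={R4}
Step 8: reserve R5 B 6 -> on_hand[A=15 B=22 C=47 D=33] avail[A=15 B=16 C=47 D=29] open={R4,R5}
Step 9: commit R5 -> on_hand[A=15 B=16 C=47 D=33] avail[A=15 B=16 C=47 D=29] open={R4}
Step 10: cancel R4 -> on_hand[A=15 B=16 C=47 D=33] avail[A=15 B=16 C=47 D=33] open={}
Step 11: reserve R6 C 6 -> on_hand[A=15 B=16 C=47 D=33] avail[A=15 B=16 C=41 D=33] open={R6}
Step 12: commit R6 -> on_hand[A=15 B=16 C=41 D=33] avail[A=15 B=16 C=41 D=33] open={}
Step 13: reserve R7 C 8 -> on_hand[A=15 B=16 C=41 D=33] avail[A=15 B=16 C=33 D=33] open={R7}
Step 14: reserve R8 B 4 -> on_hand[A=15 B=16 C=41 D=33] avail[A=15 B=12 C=33 D=33] open={R7,R8}
Step 15: commit R8 -> on_hand[A=15 B=12 C=41 D=33] avail[A=15 B=12 C=33 D=33] open={R7}
Step 16: reserve R9 B 2 -> on_hand[A=15 B=12 C=41 D=33] avail[A=15 B=10 C=33 D=33] open={R7,R9}
Step 17: cancel R7 -> on_hand[A=15 B=12 C=41 D=33] avail[A=15 B=10 C=41 D=33] open={R9}
Final available[B] = 10

Answer: 10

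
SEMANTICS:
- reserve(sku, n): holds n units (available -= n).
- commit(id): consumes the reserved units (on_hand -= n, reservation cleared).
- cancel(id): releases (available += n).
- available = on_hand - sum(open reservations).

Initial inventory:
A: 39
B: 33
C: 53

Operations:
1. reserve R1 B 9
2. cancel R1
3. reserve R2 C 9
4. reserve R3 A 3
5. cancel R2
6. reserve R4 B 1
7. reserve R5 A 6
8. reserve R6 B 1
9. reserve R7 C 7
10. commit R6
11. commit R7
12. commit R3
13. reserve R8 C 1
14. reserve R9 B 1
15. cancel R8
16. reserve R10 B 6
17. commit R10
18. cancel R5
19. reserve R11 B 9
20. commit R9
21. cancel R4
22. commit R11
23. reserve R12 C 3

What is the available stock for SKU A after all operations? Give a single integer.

Answer: 36

Derivation:
Step 1: reserve R1 B 9 -> on_hand[A=39 B=33 C=53] avail[A=39 B=24 C=53] open={R1}
Step 2: cancel R1 -> on_hand[A=39 B=33 C=53] avail[A=39 B=33 C=53] open={}
Step 3: reserve R2 C 9 -> on_hand[A=39 B=33 C=53] avail[A=39 B=33 C=44] open={R2}
Step 4: reserve R3 A 3 -> on_hand[A=39 B=33 C=53] avail[A=36 B=33 C=44] open={R2,R3}
Step 5: cancel R2 -> on_hand[A=39 B=33 C=53] avail[A=36 B=33 C=53] open={R3}
Step 6: reserve R4 B 1 -> on_hand[A=39 B=33 C=53] avail[A=36 B=32 C=53] open={R3,R4}
Step 7: reserve R5 A 6 -> on_hand[A=39 B=33 C=53] avail[A=30 B=32 C=53] open={R3,R4,R5}
Step 8: reserve R6 B 1 -> on_hand[A=39 B=33 C=53] avail[A=30 B=31 C=53] open={R3,R4,R5,R6}
Step 9: reserve R7 C 7 -> on_hand[A=39 B=33 C=53] avail[A=30 B=31 C=46] open={R3,R4,R5,R6,R7}
Step 10: commit R6 -> on_hand[A=39 B=32 C=53] avail[A=30 B=31 C=46] open={R3,R4,R5,R7}
Step 11: commit R7 -> on_hand[A=39 B=32 C=46] avail[A=30 B=31 C=46] open={R3,R4,R5}
Step 12: commit R3 -> on_hand[A=36 B=32 C=46] avail[A=30 B=31 C=46] open={R4,R5}
Step 13: reserve R8 C 1 -> on_hand[A=36 B=32 C=46] avail[A=30 B=31 C=45] open={R4,R5,R8}
Step 14: reserve R9 B 1 -> on_hand[A=36 B=32 C=46] avail[A=30 B=30 C=45] open={R4,R5,R8,R9}
Step 15: cancel R8 -> on_hand[A=36 B=32 C=46] avail[A=30 B=30 C=46] open={R4,R5,R9}
Step 16: reserve R10 B 6 -> on_hand[A=36 B=32 C=46] avail[A=30 B=24 C=46] open={R10,R4,R5,R9}
Step 17: commit R10 -> on_hand[A=36 B=26 C=46] avail[A=30 B=24 C=46] open={R4,R5,R9}
Step 18: cancel R5 -> on_hand[A=36 B=26 C=46] avail[A=36 B=24 C=46] open={R4,R9}
Step 19: reserve R11 B 9 -> on_hand[A=36 B=26 C=46] avail[A=36 B=15 C=46] open={R11,R4,R9}
Step 20: commit R9 -> on_hand[A=36 B=25 C=46] avail[A=36 B=15 C=46] open={R11,R4}
Step 21: cancel R4 -> on_hand[A=36 B=25 C=46] avail[A=36 B=16 C=46] open={R11}
Step 22: commit R11 -> on_hand[A=36 B=16 C=46] avail[A=36 B=16 C=46] open={}
Step 23: reserve R12 C 3 -> on_hand[A=36 B=16 C=46] avail[A=36 B=16 C=43] open={R12}
Final available[A] = 36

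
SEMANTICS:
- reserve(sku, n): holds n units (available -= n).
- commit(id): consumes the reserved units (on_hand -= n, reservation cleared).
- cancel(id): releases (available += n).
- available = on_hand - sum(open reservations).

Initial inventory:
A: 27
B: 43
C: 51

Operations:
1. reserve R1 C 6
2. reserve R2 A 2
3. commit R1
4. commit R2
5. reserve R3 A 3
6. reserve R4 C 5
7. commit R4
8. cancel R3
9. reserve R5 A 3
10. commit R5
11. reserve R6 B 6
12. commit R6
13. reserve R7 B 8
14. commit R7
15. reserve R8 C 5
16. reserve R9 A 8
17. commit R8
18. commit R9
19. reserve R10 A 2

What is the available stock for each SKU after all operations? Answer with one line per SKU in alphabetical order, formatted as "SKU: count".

Answer: A: 12
B: 29
C: 35

Derivation:
Step 1: reserve R1 C 6 -> on_hand[A=27 B=43 C=51] avail[A=27 B=43 C=45] open={R1}
Step 2: reserve R2 A 2 -> on_hand[A=27 B=43 C=51] avail[A=25 B=43 C=45] open={R1,R2}
Step 3: commit R1 -> on_hand[A=27 B=43 C=45] avail[A=25 B=43 C=45] open={R2}
Step 4: commit R2 -> on_hand[A=25 B=43 C=45] avail[A=25 B=43 C=45] open={}
Step 5: reserve R3 A 3 -> on_hand[A=25 B=43 C=45] avail[A=22 B=43 C=45] open={R3}
Step 6: reserve R4 C 5 -> on_hand[A=25 B=43 C=45] avail[A=22 B=43 C=40] open={R3,R4}
Step 7: commit R4 -> on_hand[A=25 B=43 C=40] avail[A=22 B=43 C=40] open={R3}
Step 8: cancel R3 -> on_hand[A=25 B=43 C=40] avail[A=25 B=43 C=40] open={}
Step 9: reserve R5 A 3 -> on_hand[A=25 B=43 C=40] avail[A=22 B=43 C=40] open={R5}
Step 10: commit R5 -> on_hand[A=22 B=43 C=40] avail[A=22 B=43 C=40] open={}
Step 11: reserve R6 B 6 -> on_hand[A=22 B=43 C=40] avail[A=22 B=37 C=40] open={R6}
Step 12: commit R6 -> on_hand[A=22 B=37 C=40] avail[A=22 B=37 C=40] open={}
Step 13: reserve R7 B 8 -> on_hand[A=22 B=37 C=40] avail[A=22 B=29 C=40] open={R7}
Step 14: commit R7 -> on_hand[A=22 B=29 C=40] avail[A=22 B=29 C=40] open={}
Step 15: reserve R8 C 5 -> on_hand[A=22 B=29 C=40] avail[A=22 B=29 C=35] open={R8}
Step 16: reserve R9 A 8 -> on_hand[A=22 B=29 C=40] avail[A=14 B=29 C=35] open={R8,R9}
Step 17: commit R8 -> on_hand[A=22 B=29 C=35] avail[A=14 B=29 C=35] open={R9}
Step 18: commit R9 -> on_hand[A=14 B=29 C=35] avail[A=14 B=29 C=35] open={}
Step 19: reserve R10 A 2 -> on_hand[A=14 B=29 C=35] avail[A=12 B=29 C=35] open={R10}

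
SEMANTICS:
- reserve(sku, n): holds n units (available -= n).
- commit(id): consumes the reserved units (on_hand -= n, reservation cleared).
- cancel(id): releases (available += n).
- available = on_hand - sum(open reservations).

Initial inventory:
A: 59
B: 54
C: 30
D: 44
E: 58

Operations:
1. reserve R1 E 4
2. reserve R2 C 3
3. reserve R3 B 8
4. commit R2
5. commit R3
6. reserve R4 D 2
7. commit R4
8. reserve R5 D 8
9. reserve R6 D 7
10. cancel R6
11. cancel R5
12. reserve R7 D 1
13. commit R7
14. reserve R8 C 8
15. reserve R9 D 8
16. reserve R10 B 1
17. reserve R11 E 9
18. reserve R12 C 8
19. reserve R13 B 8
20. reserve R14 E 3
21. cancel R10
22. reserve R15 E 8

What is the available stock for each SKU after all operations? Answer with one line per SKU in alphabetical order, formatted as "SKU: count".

Answer: A: 59
B: 38
C: 11
D: 33
E: 34

Derivation:
Step 1: reserve R1 E 4 -> on_hand[A=59 B=54 C=30 D=44 E=58] avail[A=59 B=54 C=30 D=44 E=54] open={R1}
Step 2: reserve R2 C 3 -> on_hand[A=59 B=54 C=30 D=44 E=58] avail[A=59 B=54 C=27 D=44 E=54] open={R1,R2}
Step 3: reserve R3 B 8 -> on_hand[A=59 B=54 C=30 D=44 E=58] avail[A=59 B=46 C=27 D=44 E=54] open={R1,R2,R3}
Step 4: commit R2 -> on_hand[A=59 B=54 C=27 D=44 E=58] avail[A=59 B=46 C=27 D=44 E=54] open={R1,R3}
Step 5: commit R3 -> on_hand[A=59 B=46 C=27 D=44 E=58] avail[A=59 B=46 C=27 D=44 E=54] open={R1}
Step 6: reserve R4 D 2 -> on_hand[A=59 B=46 C=27 D=44 E=58] avail[A=59 B=46 C=27 D=42 E=54] open={R1,R4}
Step 7: commit R4 -> on_hand[A=59 B=46 C=27 D=42 E=58] avail[A=59 B=46 C=27 D=42 E=54] open={R1}
Step 8: reserve R5 D 8 -> on_hand[A=59 B=46 C=27 D=42 E=58] avail[A=59 B=46 C=27 D=34 E=54] open={R1,R5}
Step 9: reserve R6 D 7 -> on_hand[A=59 B=46 C=27 D=42 E=58] avail[A=59 B=46 C=27 D=27 E=54] open={R1,R5,R6}
Step 10: cancel R6 -> on_hand[A=59 B=46 C=27 D=42 E=58] avail[A=59 B=46 C=27 D=34 E=54] open={R1,R5}
Step 11: cancel R5 -> on_hand[A=59 B=46 C=27 D=42 E=58] avail[A=59 B=46 C=27 D=42 E=54] open={R1}
Step 12: reserve R7 D 1 -> on_hand[A=59 B=46 C=27 D=42 E=58] avail[A=59 B=46 C=27 D=41 E=54] open={R1,R7}
Step 13: commit R7 -> on_hand[A=59 B=46 C=27 D=41 E=58] avail[A=59 B=46 C=27 D=41 E=54] open={R1}
Step 14: reserve R8 C 8 -> on_hand[A=59 B=46 C=27 D=41 E=58] avail[A=59 B=46 C=19 D=41 E=54] open={R1,R8}
Step 15: reserve R9 D 8 -> on_hand[A=59 B=46 C=27 D=41 E=58] avail[A=59 B=46 C=19 D=33 E=54] open={R1,R8,R9}
Step 16: reserve R10 B 1 -> on_hand[A=59 B=46 C=27 D=41 E=58] avail[A=59 B=45 C=19 D=33 E=54] open={R1,R10,R8,R9}
Step 17: reserve R11 E 9 -> on_hand[A=59 B=46 C=27 D=41 E=58] avail[A=59 B=45 C=19 D=33 E=45] open={R1,R10,R11,R8,R9}
Step 18: reserve R12 C 8 -> on_hand[A=59 B=46 C=27 D=41 E=58] avail[A=59 B=45 C=11 D=33 E=45] open={R1,R10,R11,R12,R8,R9}
Step 19: reserve R13 B 8 -> on_hand[A=59 B=46 C=27 D=41 E=58] avail[A=59 B=37 C=11 D=33 E=45] open={R1,R10,R11,R12,R13,R8,R9}
Step 20: reserve R14 E 3 -> on_hand[A=59 B=46 C=27 D=41 E=58] avail[A=59 B=37 C=11 D=33 E=42] open={R1,R10,R11,R12,R13,R14,R8,R9}
Step 21: cancel R10 -> on_hand[A=59 B=46 C=27 D=41 E=58] avail[A=59 B=38 C=11 D=33 E=42] open={R1,R11,R12,R13,R14,R8,R9}
Step 22: reserve R15 E 8 -> on_hand[A=59 B=46 C=27 D=41 E=58] avail[A=59 B=38 C=11 D=33 E=34] open={R1,R11,R12,R13,R14,R15,R8,R9}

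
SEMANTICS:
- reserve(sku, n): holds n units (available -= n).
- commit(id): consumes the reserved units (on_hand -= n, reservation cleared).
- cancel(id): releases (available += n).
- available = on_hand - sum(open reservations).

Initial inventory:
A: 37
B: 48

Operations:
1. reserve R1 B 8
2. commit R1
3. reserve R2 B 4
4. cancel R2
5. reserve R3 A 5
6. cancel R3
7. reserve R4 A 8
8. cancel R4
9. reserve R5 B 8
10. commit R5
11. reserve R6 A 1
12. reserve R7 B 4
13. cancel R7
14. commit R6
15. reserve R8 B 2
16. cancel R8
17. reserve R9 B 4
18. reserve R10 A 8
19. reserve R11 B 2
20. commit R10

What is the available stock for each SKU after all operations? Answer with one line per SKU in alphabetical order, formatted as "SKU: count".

Answer: A: 28
B: 26

Derivation:
Step 1: reserve R1 B 8 -> on_hand[A=37 B=48] avail[A=37 B=40] open={R1}
Step 2: commit R1 -> on_hand[A=37 B=40] avail[A=37 B=40] open={}
Step 3: reserve R2 B 4 -> on_hand[A=37 B=40] avail[A=37 B=36] open={R2}
Step 4: cancel R2 -> on_hand[A=37 B=40] avail[A=37 B=40] open={}
Step 5: reserve R3 A 5 -> on_hand[A=37 B=40] avail[A=32 B=40] open={R3}
Step 6: cancel R3 -> on_hand[A=37 B=40] avail[A=37 B=40] open={}
Step 7: reserve R4 A 8 -> on_hand[A=37 B=40] avail[A=29 B=40] open={R4}
Step 8: cancel R4 -> on_hand[A=37 B=40] avail[A=37 B=40] open={}
Step 9: reserve R5 B 8 -> on_hand[A=37 B=40] avail[A=37 B=32] open={R5}
Step 10: commit R5 -> on_hand[A=37 B=32] avail[A=37 B=32] open={}
Step 11: reserve R6 A 1 -> on_hand[A=37 B=32] avail[A=36 B=32] open={R6}
Step 12: reserve R7 B 4 -> on_hand[A=37 B=32] avail[A=36 B=28] open={R6,R7}
Step 13: cancel R7 -> on_hand[A=37 B=32] avail[A=36 B=32] open={R6}
Step 14: commit R6 -> on_hand[A=36 B=32] avail[A=36 B=32] open={}
Step 15: reserve R8 B 2 -> on_hand[A=36 B=32] avail[A=36 B=30] open={R8}
Step 16: cancel R8 -> on_hand[A=36 B=32] avail[A=36 B=32] open={}
Step 17: reserve R9 B 4 -> on_hand[A=36 B=32] avail[A=36 B=28] open={R9}
Step 18: reserve R10 A 8 -> on_hand[A=36 B=32] avail[A=28 B=28] open={R10,R9}
Step 19: reserve R11 B 2 -> on_hand[A=36 B=32] avail[A=28 B=26] open={R10,R11,R9}
Step 20: commit R10 -> on_hand[A=28 B=32] avail[A=28 B=26] open={R11,R9}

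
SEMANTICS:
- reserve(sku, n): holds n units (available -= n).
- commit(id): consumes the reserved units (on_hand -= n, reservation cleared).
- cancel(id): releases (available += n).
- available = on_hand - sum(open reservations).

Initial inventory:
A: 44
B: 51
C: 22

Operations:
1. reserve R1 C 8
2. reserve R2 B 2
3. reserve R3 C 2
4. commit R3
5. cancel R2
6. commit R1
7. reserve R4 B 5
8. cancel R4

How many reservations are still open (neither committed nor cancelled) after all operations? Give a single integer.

Step 1: reserve R1 C 8 -> on_hand[A=44 B=51 C=22] avail[A=44 B=51 C=14] open={R1}
Step 2: reserve R2 B 2 -> on_hand[A=44 B=51 C=22] avail[A=44 B=49 C=14] open={R1,R2}
Step 3: reserve R3 C 2 -> on_hand[A=44 B=51 C=22] avail[A=44 B=49 C=12] open={R1,R2,R3}
Step 4: commit R3 -> on_hand[A=44 B=51 C=20] avail[A=44 B=49 C=12] open={R1,R2}
Step 5: cancel R2 -> on_hand[A=44 B=51 C=20] avail[A=44 B=51 C=12] open={R1}
Step 6: commit R1 -> on_hand[A=44 B=51 C=12] avail[A=44 B=51 C=12] open={}
Step 7: reserve R4 B 5 -> on_hand[A=44 B=51 C=12] avail[A=44 B=46 C=12] open={R4}
Step 8: cancel R4 -> on_hand[A=44 B=51 C=12] avail[A=44 B=51 C=12] open={}
Open reservations: [] -> 0

Answer: 0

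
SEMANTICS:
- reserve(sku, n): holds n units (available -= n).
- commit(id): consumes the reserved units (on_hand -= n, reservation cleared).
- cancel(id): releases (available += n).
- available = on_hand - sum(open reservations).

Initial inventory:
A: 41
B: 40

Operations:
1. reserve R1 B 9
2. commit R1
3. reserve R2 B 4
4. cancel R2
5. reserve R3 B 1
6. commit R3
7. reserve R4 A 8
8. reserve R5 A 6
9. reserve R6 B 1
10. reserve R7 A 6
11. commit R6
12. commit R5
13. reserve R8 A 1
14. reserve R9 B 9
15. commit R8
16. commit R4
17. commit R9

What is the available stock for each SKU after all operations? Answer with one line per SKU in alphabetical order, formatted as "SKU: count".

Step 1: reserve R1 B 9 -> on_hand[A=41 B=40] avail[A=41 B=31] open={R1}
Step 2: commit R1 -> on_hand[A=41 B=31] avail[A=41 B=31] open={}
Step 3: reserve R2 B 4 -> on_hand[A=41 B=31] avail[A=41 B=27] open={R2}
Step 4: cancel R2 -> on_hand[A=41 B=31] avail[A=41 B=31] open={}
Step 5: reserve R3 B 1 -> on_hand[A=41 B=31] avail[A=41 B=30] open={R3}
Step 6: commit R3 -> on_hand[A=41 B=30] avail[A=41 B=30] open={}
Step 7: reserve R4 A 8 -> on_hand[A=41 B=30] avail[A=33 B=30] open={R4}
Step 8: reserve R5 A 6 -> on_hand[A=41 B=30] avail[A=27 B=30] open={R4,R5}
Step 9: reserve R6 B 1 -> on_hand[A=41 B=30] avail[A=27 B=29] open={R4,R5,R6}
Step 10: reserve R7 A 6 -> on_hand[A=41 B=30] avail[A=21 B=29] open={R4,R5,R6,R7}
Step 11: commit R6 -> on_hand[A=41 B=29] avail[A=21 B=29] open={R4,R5,R7}
Step 12: commit R5 -> on_hand[A=35 B=29] avail[A=21 B=29] open={R4,R7}
Step 13: reserve R8 A 1 -> on_hand[A=35 B=29] avail[A=20 B=29] open={R4,R7,R8}
Step 14: reserve R9 B 9 -> on_hand[A=35 B=29] avail[A=20 B=20] open={R4,R7,R8,R9}
Step 15: commit R8 -> on_hand[A=34 B=29] avail[A=20 B=20] open={R4,R7,R9}
Step 16: commit R4 -> on_hand[A=26 B=29] avail[A=20 B=20] open={R7,R9}
Step 17: commit R9 -> on_hand[A=26 B=20] avail[A=20 B=20] open={R7}

Answer: A: 20
B: 20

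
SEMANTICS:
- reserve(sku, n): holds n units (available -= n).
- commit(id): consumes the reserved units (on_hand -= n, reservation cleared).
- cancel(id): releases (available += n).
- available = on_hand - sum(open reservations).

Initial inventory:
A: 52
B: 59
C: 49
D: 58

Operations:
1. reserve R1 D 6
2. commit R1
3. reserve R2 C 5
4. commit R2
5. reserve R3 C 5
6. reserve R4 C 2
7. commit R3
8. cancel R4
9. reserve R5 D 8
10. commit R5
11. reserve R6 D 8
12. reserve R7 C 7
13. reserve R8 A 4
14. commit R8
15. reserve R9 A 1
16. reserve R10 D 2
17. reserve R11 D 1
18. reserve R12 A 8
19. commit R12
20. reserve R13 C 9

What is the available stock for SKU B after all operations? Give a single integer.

Step 1: reserve R1 D 6 -> on_hand[A=52 B=59 C=49 D=58] avail[A=52 B=59 C=49 D=52] open={R1}
Step 2: commit R1 -> on_hand[A=52 B=59 C=49 D=52] avail[A=52 B=59 C=49 D=52] open={}
Step 3: reserve R2 C 5 -> on_hand[A=52 B=59 C=49 D=52] avail[A=52 B=59 C=44 D=52] open={R2}
Step 4: commit R2 -> on_hand[A=52 B=59 C=44 D=52] avail[A=52 B=59 C=44 D=52] open={}
Step 5: reserve R3 C 5 -> on_hand[A=52 B=59 C=44 D=52] avail[A=52 B=59 C=39 D=52] open={R3}
Step 6: reserve R4 C 2 -> on_hand[A=52 B=59 C=44 D=52] avail[A=52 B=59 C=37 D=52] open={R3,R4}
Step 7: commit R3 -> on_hand[A=52 B=59 C=39 D=52] avail[A=52 B=59 C=37 D=52] open={R4}
Step 8: cancel R4 -> on_hand[A=52 B=59 C=39 D=52] avail[A=52 B=59 C=39 D=52] open={}
Step 9: reserve R5 D 8 -> on_hand[A=52 B=59 C=39 D=52] avail[A=52 B=59 C=39 D=44] open={R5}
Step 10: commit R5 -> on_hand[A=52 B=59 C=39 D=44] avail[A=52 B=59 C=39 D=44] open={}
Step 11: reserve R6 D 8 -> on_hand[A=52 B=59 C=39 D=44] avail[A=52 B=59 C=39 D=36] open={R6}
Step 12: reserve R7 C 7 -> on_hand[A=52 B=59 C=39 D=44] avail[A=52 B=59 C=32 D=36] open={R6,R7}
Step 13: reserve R8 A 4 -> on_hand[A=52 B=59 C=39 D=44] avail[A=48 B=59 C=32 D=36] open={R6,R7,R8}
Step 14: commit R8 -> on_hand[A=48 B=59 C=39 D=44] avail[A=48 B=59 C=32 D=36] open={R6,R7}
Step 15: reserve R9 A 1 -> on_hand[A=48 B=59 C=39 D=44] avail[A=47 B=59 C=32 D=36] open={R6,R7,R9}
Step 16: reserve R10 D 2 -> on_hand[A=48 B=59 C=39 D=44] avail[A=47 B=59 C=32 D=34] open={R10,R6,R7,R9}
Step 17: reserve R11 D 1 -> on_hand[A=48 B=59 C=39 D=44] avail[A=47 B=59 C=32 D=33] open={R10,R11,R6,R7,R9}
Step 18: reserve R12 A 8 -> on_hand[A=48 B=59 C=39 D=44] avail[A=39 B=59 C=32 D=33] open={R10,R11,R12,R6,R7,R9}
Step 19: commit R12 -> on_hand[A=40 B=59 C=39 D=44] avail[A=39 B=59 C=32 D=33] open={R10,R11,R6,R7,R9}
Step 20: reserve R13 C 9 -> on_hand[A=40 B=59 C=39 D=44] avail[A=39 B=59 C=23 D=33] open={R10,R11,R13,R6,R7,R9}
Final available[B] = 59

Answer: 59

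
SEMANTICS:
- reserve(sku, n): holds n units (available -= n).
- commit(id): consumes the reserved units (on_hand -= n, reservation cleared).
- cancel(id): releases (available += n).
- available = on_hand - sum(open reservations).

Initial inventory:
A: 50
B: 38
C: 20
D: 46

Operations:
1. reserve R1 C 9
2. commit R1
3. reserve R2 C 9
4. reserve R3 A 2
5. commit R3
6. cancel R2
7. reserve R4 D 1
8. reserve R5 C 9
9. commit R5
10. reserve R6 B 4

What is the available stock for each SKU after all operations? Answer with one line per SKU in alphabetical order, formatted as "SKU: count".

Step 1: reserve R1 C 9 -> on_hand[A=50 B=38 C=20 D=46] avail[A=50 B=38 C=11 D=46] open={R1}
Step 2: commit R1 -> on_hand[A=50 B=38 C=11 D=46] avail[A=50 B=38 C=11 D=46] open={}
Step 3: reserve R2 C 9 -> on_hand[A=50 B=38 C=11 D=46] avail[A=50 B=38 C=2 D=46] open={R2}
Step 4: reserve R3 A 2 -> on_hand[A=50 B=38 C=11 D=46] avail[A=48 B=38 C=2 D=46] open={R2,R3}
Step 5: commit R3 -> on_hand[A=48 B=38 C=11 D=46] avail[A=48 B=38 C=2 D=46] open={R2}
Step 6: cancel R2 -> on_hand[A=48 B=38 C=11 D=46] avail[A=48 B=38 C=11 D=46] open={}
Step 7: reserve R4 D 1 -> on_hand[A=48 B=38 C=11 D=46] avail[A=48 B=38 C=11 D=45] open={R4}
Step 8: reserve R5 C 9 -> on_hand[A=48 B=38 C=11 D=46] avail[A=48 B=38 C=2 D=45] open={R4,R5}
Step 9: commit R5 -> on_hand[A=48 B=38 C=2 D=46] avail[A=48 B=38 C=2 D=45] open={R4}
Step 10: reserve R6 B 4 -> on_hand[A=48 B=38 C=2 D=46] avail[A=48 B=34 C=2 D=45] open={R4,R6}

Answer: A: 48
B: 34
C: 2
D: 45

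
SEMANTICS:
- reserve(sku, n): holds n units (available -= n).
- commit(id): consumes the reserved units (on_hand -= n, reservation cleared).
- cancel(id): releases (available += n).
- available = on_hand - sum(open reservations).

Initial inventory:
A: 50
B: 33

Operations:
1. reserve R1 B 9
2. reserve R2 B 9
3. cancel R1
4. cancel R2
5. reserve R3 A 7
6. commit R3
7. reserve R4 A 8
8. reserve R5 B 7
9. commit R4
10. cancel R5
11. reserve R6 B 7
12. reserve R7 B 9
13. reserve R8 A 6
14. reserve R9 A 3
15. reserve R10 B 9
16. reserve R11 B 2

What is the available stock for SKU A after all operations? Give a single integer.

Step 1: reserve R1 B 9 -> on_hand[A=50 B=33] avail[A=50 B=24] open={R1}
Step 2: reserve R2 B 9 -> on_hand[A=50 B=33] avail[A=50 B=15] open={R1,R2}
Step 3: cancel R1 -> on_hand[A=50 B=33] avail[A=50 B=24] open={R2}
Step 4: cancel R2 -> on_hand[A=50 B=33] avail[A=50 B=33] open={}
Step 5: reserve R3 A 7 -> on_hand[A=50 B=33] avail[A=43 B=33] open={R3}
Step 6: commit R3 -> on_hand[A=43 B=33] avail[A=43 B=33] open={}
Step 7: reserve R4 A 8 -> on_hand[A=43 B=33] avail[A=35 B=33] open={R4}
Step 8: reserve R5 B 7 -> on_hand[A=43 B=33] avail[A=35 B=26] open={R4,R5}
Step 9: commit R4 -> on_hand[A=35 B=33] avail[A=35 B=26] open={R5}
Step 10: cancel R5 -> on_hand[A=35 B=33] avail[A=35 B=33] open={}
Step 11: reserve R6 B 7 -> on_hand[A=35 B=33] avail[A=35 B=26] open={R6}
Step 12: reserve R7 B 9 -> on_hand[A=35 B=33] avail[A=35 B=17] open={R6,R7}
Step 13: reserve R8 A 6 -> on_hand[A=35 B=33] avail[A=29 B=17] open={R6,R7,R8}
Step 14: reserve R9 A 3 -> on_hand[A=35 B=33] avail[A=26 B=17] open={R6,R7,R8,R9}
Step 15: reserve R10 B 9 -> on_hand[A=35 B=33] avail[A=26 B=8] open={R10,R6,R7,R8,R9}
Step 16: reserve R11 B 2 -> on_hand[A=35 B=33] avail[A=26 B=6] open={R10,R11,R6,R7,R8,R9}
Final available[A] = 26

Answer: 26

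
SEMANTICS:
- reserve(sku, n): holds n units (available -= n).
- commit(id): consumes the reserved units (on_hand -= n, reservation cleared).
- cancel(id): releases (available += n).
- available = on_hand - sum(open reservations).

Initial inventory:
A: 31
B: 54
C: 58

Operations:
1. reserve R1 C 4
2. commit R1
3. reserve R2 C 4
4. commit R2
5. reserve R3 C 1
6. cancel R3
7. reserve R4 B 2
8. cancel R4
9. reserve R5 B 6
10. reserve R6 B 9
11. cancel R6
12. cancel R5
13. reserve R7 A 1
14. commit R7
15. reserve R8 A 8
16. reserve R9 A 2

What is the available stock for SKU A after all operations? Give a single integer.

Answer: 20

Derivation:
Step 1: reserve R1 C 4 -> on_hand[A=31 B=54 C=58] avail[A=31 B=54 C=54] open={R1}
Step 2: commit R1 -> on_hand[A=31 B=54 C=54] avail[A=31 B=54 C=54] open={}
Step 3: reserve R2 C 4 -> on_hand[A=31 B=54 C=54] avail[A=31 B=54 C=50] open={R2}
Step 4: commit R2 -> on_hand[A=31 B=54 C=50] avail[A=31 B=54 C=50] open={}
Step 5: reserve R3 C 1 -> on_hand[A=31 B=54 C=50] avail[A=31 B=54 C=49] open={R3}
Step 6: cancel R3 -> on_hand[A=31 B=54 C=50] avail[A=31 B=54 C=50] open={}
Step 7: reserve R4 B 2 -> on_hand[A=31 B=54 C=50] avail[A=31 B=52 C=50] open={R4}
Step 8: cancel R4 -> on_hand[A=31 B=54 C=50] avail[A=31 B=54 C=50] open={}
Step 9: reserve R5 B 6 -> on_hand[A=31 B=54 C=50] avail[A=31 B=48 C=50] open={R5}
Step 10: reserve R6 B 9 -> on_hand[A=31 B=54 C=50] avail[A=31 B=39 C=50] open={R5,R6}
Step 11: cancel R6 -> on_hand[A=31 B=54 C=50] avail[A=31 B=48 C=50] open={R5}
Step 12: cancel R5 -> on_hand[A=31 B=54 C=50] avail[A=31 B=54 C=50] open={}
Step 13: reserve R7 A 1 -> on_hand[A=31 B=54 C=50] avail[A=30 B=54 C=50] open={R7}
Step 14: commit R7 -> on_hand[A=30 B=54 C=50] avail[A=30 B=54 C=50] open={}
Step 15: reserve R8 A 8 -> on_hand[A=30 B=54 C=50] avail[A=22 B=54 C=50] open={R8}
Step 16: reserve R9 A 2 -> on_hand[A=30 B=54 C=50] avail[A=20 B=54 C=50] open={R8,R9}
Final available[A] = 20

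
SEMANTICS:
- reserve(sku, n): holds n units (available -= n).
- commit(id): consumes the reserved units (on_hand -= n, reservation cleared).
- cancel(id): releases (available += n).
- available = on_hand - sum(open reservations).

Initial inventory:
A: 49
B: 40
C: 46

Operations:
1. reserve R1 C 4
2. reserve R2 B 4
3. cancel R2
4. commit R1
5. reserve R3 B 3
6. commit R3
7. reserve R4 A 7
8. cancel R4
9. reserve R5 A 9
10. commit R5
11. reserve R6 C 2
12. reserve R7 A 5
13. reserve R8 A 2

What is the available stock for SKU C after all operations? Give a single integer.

Answer: 40

Derivation:
Step 1: reserve R1 C 4 -> on_hand[A=49 B=40 C=46] avail[A=49 B=40 C=42] open={R1}
Step 2: reserve R2 B 4 -> on_hand[A=49 B=40 C=46] avail[A=49 B=36 C=42] open={R1,R2}
Step 3: cancel R2 -> on_hand[A=49 B=40 C=46] avail[A=49 B=40 C=42] open={R1}
Step 4: commit R1 -> on_hand[A=49 B=40 C=42] avail[A=49 B=40 C=42] open={}
Step 5: reserve R3 B 3 -> on_hand[A=49 B=40 C=42] avail[A=49 B=37 C=42] open={R3}
Step 6: commit R3 -> on_hand[A=49 B=37 C=42] avail[A=49 B=37 C=42] open={}
Step 7: reserve R4 A 7 -> on_hand[A=49 B=37 C=42] avail[A=42 B=37 C=42] open={R4}
Step 8: cancel R4 -> on_hand[A=49 B=37 C=42] avail[A=49 B=37 C=42] open={}
Step 9: reserve R5 A 9 -> on_hand[A=49 B=37 C=42] avail[A=40 B=37 C=42] open={R5}
Step 10: commit R5 -> on_hand[A=40 B=37 C=42] avail[A=40 B=37 C=42] open={}
Step 11: reserve R6 C 2 -> on_hand[A=40 B=37 C=42] avail[A=40 B=37 C=40] open={R6}
Step 12: reserve R7 A 5 -> on_hand[A=40 B=37 C=42] avail[A=35 B=37 C=40] open={R6,R7}
Step 13: reserve R8 A 2 -> on_hand[A=40 B=37 C=42] avail[A=33 B=37 C=40] open={R6,R7,R8}
Final available[C] = 40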